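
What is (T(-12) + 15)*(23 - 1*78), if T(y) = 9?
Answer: -1320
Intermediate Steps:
(T(-12) + 15)*(23 - 1*78) = (9 + 15)*(23 - 1*78) = 24*(23 - 78) = 24*(-55) = -1320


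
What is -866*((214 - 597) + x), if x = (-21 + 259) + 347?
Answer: -174932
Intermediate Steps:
x = 585 (x = 238 + 347 = 585)
-866*((214 - 597) + x) = -866*((214 - 597) + 585) = -866*(-383 + 585) = -866*202 = -174932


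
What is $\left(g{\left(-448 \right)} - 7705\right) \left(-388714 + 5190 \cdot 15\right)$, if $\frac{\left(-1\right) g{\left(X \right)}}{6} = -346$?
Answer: $1749853456$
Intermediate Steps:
$g{\left(X \right)} = 2076$ ($g{\left(X \right)} = \left(-6\right) \left(-346\right) = 2076$)
$\left(g{\left(-448 \right)} - 7705\right) \left(-388714 + 5190 \cdot 15\right) = \left(2076 - 7705\right) \left(-388714 + 5190 \cdot 15\right) = - 5629 \left(-388714 + 77850\right) = \left(-5629\right) \left(-310864\right) = 1749853456$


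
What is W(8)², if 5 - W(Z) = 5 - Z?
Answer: 64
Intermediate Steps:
W(Z) = Z (W(Z) = 5 - (5 - Z) = 5 + (-5 + Z) = Z)
W(8)² = 8² = 64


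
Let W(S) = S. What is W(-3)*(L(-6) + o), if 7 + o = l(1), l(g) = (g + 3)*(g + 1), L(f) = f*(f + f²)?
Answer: 537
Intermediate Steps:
l(g) = (1 + g)*(3 + g) (l(g) = (3 + g)*(1 + g) = (1 + g)*(3 + g))
o = 1 (o = -7 + (3 + 1² + 4*1) = -7 + (3 + 1 + 4) = -7 + 8 = 1)
W(-3)*(L(-6) + o) = -3*((-6)²*(1 - 6) + 1) = -3*(36*(-5) + 1) = -3*(-180 + 1) = -3*(-179) = 537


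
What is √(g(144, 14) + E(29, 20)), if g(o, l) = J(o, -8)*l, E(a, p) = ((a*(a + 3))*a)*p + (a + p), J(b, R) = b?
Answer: √540305 ≈ 735.05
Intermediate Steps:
E(a, p) = a + p + p*a²*(3 + a) (E(a, p) = ((a*(3 + a))*a)*p + (a + p) = (a²*(3 + a))*p + (a + p) = p*a²*(3 + a) + (a + p) = a + p + p*a²*(3 + a))
g(o, l) = l*o (g(o, l) = o*l = l*o)
√(g(144, 14) + E(29, 20)) = √(14*144 + (29 + 20 + 20*29³ + 3*20*29²)) = √(2016 + (29 + 20 + 20*24389 + 3*20*841)) = √(2016 + (29 + 20 + 487780 + 50460)) = √(2016 + 538289) = √540305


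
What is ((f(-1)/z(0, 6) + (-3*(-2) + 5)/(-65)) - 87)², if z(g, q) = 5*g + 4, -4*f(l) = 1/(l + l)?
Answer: 32850475009/4326400 ≈ 7593.0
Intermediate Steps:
f(l) = -1/(8*l) (f(l) = -1/(4*(l + l)) = -1/(2*l)/4 = -1/(8*l))
z(g, q) = 4 + 5*g
((f(-1)/z(0, 6) + (-3*(-2) + 5)/(-65)) - 87)² = (((-⅛/(-1))/(4 + 5*0) + (-3*(-2) + 5)/(-65)) - 87)² = (((-⅛*(-1))/(4 + 0) + (6 + 5)*(-1/65)) - 87)² = (((⅛)/4 + 11*(-1/65)) - 87)² = (((⅛)*(¼) - 11/65) - 87)² = ((1/32 - 11/65) - 87)² = (-287/2080 - 87)² = (-181247/2080)² = 32850475009/4326400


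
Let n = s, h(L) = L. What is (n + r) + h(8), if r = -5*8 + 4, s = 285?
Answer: 257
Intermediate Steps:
r = -36 (r = -40 + 4 = -36)
n = 285
(n + r) + h(8) = (285 - 36) + 8 = 249 + 8 = 257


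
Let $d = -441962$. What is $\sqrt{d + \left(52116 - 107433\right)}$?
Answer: $i \sqrt{497279} \approx 705.18 i$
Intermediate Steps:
$\sqrt{d + \left(52116 - 107433\right)} = \sqrt{-441962 + \left(52116 - 107433\right)} = \sqrt{-441962 - 55317} = \sqrt{-497279} = i \sqrt{497279}$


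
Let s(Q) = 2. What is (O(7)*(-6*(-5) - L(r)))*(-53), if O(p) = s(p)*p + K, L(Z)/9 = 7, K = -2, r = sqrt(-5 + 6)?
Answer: 20988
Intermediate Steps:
r = 1 (r = sqrt(1) = 1)
L(Z) = 63 (L(Z) = 9*7 = 63)
O(p) = -2 + 2*p (O(p) = 2*p - 2 = -2 + 2*p)
(O(7)*(-6*(-5) - L(r)))*(-53) = ((-2 + 2*7)*(-6*(-5) - 1*63))*(-53) = ((-2 + 14)*(30 - 63))*(-53) = (12*(-33))*(-53) = -396*(-53) = 20988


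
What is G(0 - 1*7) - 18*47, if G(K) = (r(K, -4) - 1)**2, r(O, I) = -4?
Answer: -821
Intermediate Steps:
G(K) = 25 (G(K) = (-4 - 1)**2 = (-5)**2 = 25)
G(0 - 1*7) - 18*47 = 25 - 18*47 = 25 - 846 = -821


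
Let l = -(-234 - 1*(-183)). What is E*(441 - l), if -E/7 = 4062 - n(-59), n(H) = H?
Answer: -11250330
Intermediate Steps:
l = 51 (l = -(-234 + 183) = -1*(-51) = 51)
E = -28847 (E = -7*(4062 - 1*(-59)) = -7*(4062 + 59) = -7*4121 = -28847)
E*(441 - l) = -28847*(441 - 1*51) = -28847*(441 - 51) = -28847*390 = -11250330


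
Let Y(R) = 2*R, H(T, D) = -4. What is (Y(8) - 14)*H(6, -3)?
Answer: -8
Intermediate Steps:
(Y(8) - 14)*H(6, -3) = (2*8 - 14)*(-4) = (16 - 14)*(-4) = 2*(-4) = -8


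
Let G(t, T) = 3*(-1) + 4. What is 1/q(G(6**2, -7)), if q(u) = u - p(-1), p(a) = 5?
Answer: -1/4 ≈ -0.25000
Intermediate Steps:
G(t, T) = 1 (G(t, T) = -3 + 4 = 1)
q(u) = -5 + u (q(u) = u - 1*5 = u - 5 = -5 + u)
1/q(G(6**2, -7)) = 1/(-5 + 1) = 1/(-4) = -1/4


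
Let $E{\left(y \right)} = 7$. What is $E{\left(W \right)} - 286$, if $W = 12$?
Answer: $-279$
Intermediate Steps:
$E{\left(W \right)} - 286 = 7 - 286 = -279$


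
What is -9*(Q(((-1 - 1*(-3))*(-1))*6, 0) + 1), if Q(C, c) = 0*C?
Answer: -9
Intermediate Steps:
Q(C, c) = 0
-9*(Q(((-1 - 1*(-3))*(-1))*6, 0) + 1) = -9*(0 + 1) = -9*1 = -9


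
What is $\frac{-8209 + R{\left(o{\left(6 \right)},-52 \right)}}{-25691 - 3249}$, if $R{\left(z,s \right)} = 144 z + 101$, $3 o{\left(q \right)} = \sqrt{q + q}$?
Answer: $\frac{2027}{7235} - \frac{24 \sqrt{3}}{7235} \approx 0.27442$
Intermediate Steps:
$o{\left(q \right)} = \frac{\sqrt{2} \sqrt{q}}{3}$ ($o{\left(q \right)} = \frac{\sqrt{q + q}}{3} = \frac{\sqrt{2 q}}{3} = \frac{\sqrt{2} \sqrt{q}}{3}$)
$R{\left(z,s \right)} = 101 + 144 z$
$\frac{-8209 + R{\left(o{\left(6 \right)},-52 \right)}}{-25691 - 3249} = \frac{-8209 + \left(101 + 144 \frac{\sqrt{2} \sqrt{6}}{3}\right)}{-25691 - 3249} = \frac{-8209 + \left(101 + 144 \frac{2 \sqrt{3}}{3}\right)}{-28940} = \left(-8209 + \left(101 + 96 \sqrt{3}\right)\right) \left(- \frac{1}{28940}\right) = \left(-8108 + 96 \sqrt{3}\right) \left(- \frac{1}{28940}\right) = \frac{2027}{7235} - \frac{24 \sqrt{3}}{7235}$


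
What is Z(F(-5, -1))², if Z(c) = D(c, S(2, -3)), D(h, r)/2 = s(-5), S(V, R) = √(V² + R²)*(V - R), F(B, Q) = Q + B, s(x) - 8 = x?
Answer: 36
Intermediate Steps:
s(x) = 8 + x
F(B, Q) = B + Q
S(V, R) = √(R² + V²)*(V - R)
D(h, r) = 6 (D(h, r) = 2*(8 - 5) = 2*3 = 6)
Z(c) = 6
Z(F(-5, -1))² = 6² = 36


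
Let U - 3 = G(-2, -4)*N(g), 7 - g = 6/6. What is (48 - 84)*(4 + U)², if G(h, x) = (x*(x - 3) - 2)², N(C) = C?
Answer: -594286884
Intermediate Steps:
g = 6 (g = 7 - 6/6 = 7 - 1*1 = 7 - 1 = 6)
G(h, x) = (-2 + x*(-3 + x))² (G(h, x) = (x*(-3 + x) - 2)² = (-2 + x*(-3 + x))²)
U = 4059 (U = 3 + (2 - 1*(-4)² + 3*(-4))²*6 = 3 + (2 - 1*16 - 12)²*6 = 3 + (2 - 16 - 12)²*6 = 3 + (-26)²*6 = 3 + 676*6 = 3 + 4056 = 4059)
(48 - 84)*(4 + U)² = (48 - 84)*(4 + 4059)² = -36*4063² = -36*16507969 = -594286884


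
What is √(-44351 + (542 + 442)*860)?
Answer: √801889 ≈ 895.48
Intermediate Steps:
√(-44351 + (542 + 442)*860) = √(-44351 + 984*860) = √(-44351 + 846240) = √801889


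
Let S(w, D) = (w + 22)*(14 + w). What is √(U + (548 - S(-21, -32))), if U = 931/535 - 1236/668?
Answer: √4429424632765/89345 ≈ 23.556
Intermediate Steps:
S(w, D) = (14 + w)*(22 + w) (S(w, D) = (22 + w)*(14 + w) = (14 + w)*(22 + w))
U = -9838/89345 (U = 931*(1/535) - 1236*1/668 = 931/535 - 309/167 = -9838/89345 ≈ -0.11011)
√(U + (548 - S(-21, -32))) = √(-9838/89345 + (548 - (308 + (-21)² + 36*(-21)))) = √(-9838/89345 + (548 - (308 + 441 - 756))) = √(-9838/89345 + (548 - 1*(-7))) = √(-9838/89345 + (548 + 7)) = √(-9838/89345 + 555) = √(49576637/89345) = √4429424632765/89345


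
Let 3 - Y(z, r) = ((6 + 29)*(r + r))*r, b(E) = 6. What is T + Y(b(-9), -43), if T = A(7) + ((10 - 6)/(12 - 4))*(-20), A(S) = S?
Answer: -129430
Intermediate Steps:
Y(z, r) = 3 - 70*r² (Y(z, r) = 3 - (6 + 29)*(r + r)*r = 3 - 35*(2*r)*r = 3 - 70*r*r = 3 - 70*r²)
T = -3 (T = 7 + ((10 - 6)/(12 - 4))*(-20) = 7 + (4/8)*(-20) = 7 + (4*(⅛))*(-20) = 7 + (½)*(-20) = 7 - 10 = -3)
T + Y(b(-9), -43) = -3 + (3 - 70*(-43)²) = -3 + (3 - 70*1849) = -3 + (3 - 129430) = -3 - 129427 = -129430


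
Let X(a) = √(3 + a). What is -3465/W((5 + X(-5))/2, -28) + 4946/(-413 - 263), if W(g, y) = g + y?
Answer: 113022121/879814 + 6930*I*√2/2603 ≈ 128.46 + 3.7651*I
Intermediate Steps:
-3465/W((5 + X(-5))/2, -28) + 4946/(-413 - 263) = -3465/((5 + √(3 - 5))/2 - 28) + 4946/(-413 - 263) = -3465/((5 + √(-2))*(½) - 28) + 4946/(-676) = -3465/((5 + I*√2)*(½) - 28) + 4946*(-1/676) = -3465/((5/2 + I*√2/2) - 28) - 2473/338 = -3465/(-51/2 + I*√2/2) - 2473/338 = -2473/338 - 3465/(-51/2 + I*√2/2)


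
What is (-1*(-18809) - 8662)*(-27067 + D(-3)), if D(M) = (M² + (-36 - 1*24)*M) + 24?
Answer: -272487538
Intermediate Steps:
D(M) = 24 + M² - 60*M (D(M) = (M² + (-36 - 24)*M) + 24 = (M² - 60*M) + 24 = 24 + M² - 60*M)
(-1*(-18809) - 8662)*(-27067 + D(-3)) = (-1*(-18809) - 8662)*(-27067 + (24 + (-3)² - 60*(-3))) = (18809 - 8662)*(-27067 + (24 + 9 + 180)) = 10147*(-27067 + 213) = 10147*(-26854) = -272487538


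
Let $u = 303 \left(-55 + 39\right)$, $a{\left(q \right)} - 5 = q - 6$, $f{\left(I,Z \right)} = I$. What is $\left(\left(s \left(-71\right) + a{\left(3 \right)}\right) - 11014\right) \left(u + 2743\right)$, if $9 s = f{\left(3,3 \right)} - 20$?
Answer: $\frac{206081605}{9} \approx 2.2898 \cdot 10^{7}$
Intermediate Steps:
$a{\left(q \right)} = -1 + q$ ($a{\left(q \right)} = 5 + \left(q - 6\right) = 5 + \left(-6 + q\right) = -1 + q$)
$s = - \frac{17}{9}$ ($s = \frac{3 - 20}{9} = \frac{1}{9} \left(-17\right) = - \frac{17}{9} \approx -1.8889$)
$u = -4848$ ($u = 303 \left(-16\right) = -4848$)
$\left(\left(s \left(-71\right) + a{\left(3 \right)}\right) - 11014\right) \left(u + 2743\right) = \left(\left(\left(- \frac{17}{9}\right) \left(-71\right) + \left(-1 + 3\right)\right) - 11014\right) \left(-4848 + 2743\right) = \left(\left(\frac{1207}{9} + 2\right) - 11014\right) \left(-2105\right) = \left(\frac{1225}{9} - 11014\right) \left(-2105\right) = \left(- \frac{97901}{9}\right) \left(-2105\right) = \frac{206081605}{9}$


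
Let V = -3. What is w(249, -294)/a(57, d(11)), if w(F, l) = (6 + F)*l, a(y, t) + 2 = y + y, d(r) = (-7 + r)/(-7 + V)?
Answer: -5355/8 ≈ -669.38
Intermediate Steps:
d(r) = 7/10 - r/10 (d(r) = (-7 + r)/(-7 - 3) = (-7 + r)/(-10) = (-7 + r)*(-⅒) = 7/10 - r/10)
a(y, t) = -2 + 2*y (a(y, t) = -2 + (y + y) = -2 + 2*y)
w(F, l) = l*(6 + F)
w(249, -294)/a(57, d(11)) = (-294*(6 + 249))/(-2 + 2*57) = (-294*255)/(-2 + 114) = -74970/112 = -74970*1/112 = -5355/8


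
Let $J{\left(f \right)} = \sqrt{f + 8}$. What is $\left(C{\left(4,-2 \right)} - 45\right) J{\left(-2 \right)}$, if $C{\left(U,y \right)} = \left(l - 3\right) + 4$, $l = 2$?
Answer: $- 42 \sqrt{6} \approx -102.88$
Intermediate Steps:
$J{\left(f \right)} = \sqrt{8 + f}$
$C{\left(U,y \right)} = 3$ ($C{\left(U,y \right)} = \left(2 - 3\right) + 4 = -1 + 4 = 3$)
$\left(C{\left(4,-2 \right)} - 45\right) J{\left(-2 \right)} = \left(3 - 45\right) \sqrt{8 - 2} = \left(3 - 45\right) \sqrt{6} = - 42 \sqrt{6}$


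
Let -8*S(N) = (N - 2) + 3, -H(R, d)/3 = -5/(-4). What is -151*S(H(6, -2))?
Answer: -1661/32 ≈ -51.906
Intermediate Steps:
H(R, d) = -15/4 (H(R, d) = -(-15)/(-4) = -(-15)*(-1)/4 = -3*5/4 = -15/4)
S(N) = -1/8 - N/8 (S(N) = -((N - 2) + 3)/8 = -((-2 + N) + 3)/8 = -(1 + N)/8 = -1/8 - N/8)
-151*S(H(6, -2)) = -151*(-1/8 - 1/8*(-15/4)) = -151*(-1/8 + 15/32) = -151*11/32 = -1661/32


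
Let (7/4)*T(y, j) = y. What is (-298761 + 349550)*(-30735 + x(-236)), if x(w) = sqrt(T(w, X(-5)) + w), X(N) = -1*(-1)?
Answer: -1560999915 + 101578*I*sqrt(4543)/7 ≈ -1.561e+9 + 9.7808e+5*I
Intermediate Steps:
X(N) = 1
T(y, j) = 4*y/7
x(w) = sqrt(77)*sqrt(w)/7 (x(w) = sqrt(4*w/7 + w) = sqrt(11*w/7) = sqrt(77)*sqrt(w)/7)
(-298761 + 349550)*(-30735 + x(-236)) = (-298761 + 349550)*(-30735 + sqrt(77)*sqrt(-236)/7) = 50789*(-30735 + sqrt(77)*(2*I*sqrt(59))/7) = 50789*(-30735 + 2*I*sqrt(4543)/7) = -1560999915 + 101578*I*sqrt(4543)/7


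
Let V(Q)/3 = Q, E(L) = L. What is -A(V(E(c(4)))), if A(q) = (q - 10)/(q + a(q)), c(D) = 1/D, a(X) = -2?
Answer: -37/5 ≈ -7.4000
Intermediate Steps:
c(D) = 1/D
V(Q) = 3*Q
A(q) = (-10 + q)/(-2 + q) (A(q) = (q - 10)/(q - 2) = (-10 + q)/(-2 + q))
-A(V(E(c(4)))) = -(-10 + 3/4)/(-2 + 3/4) = -(-10 + 3*(¼))/(-2 + 3*(¼)) = -(-10 + ¾)/(-2 + ¾) = -(-37)/((-5/4)*4) = -(-4)*(-37)/(5*4) = -1*37/5 = -37/5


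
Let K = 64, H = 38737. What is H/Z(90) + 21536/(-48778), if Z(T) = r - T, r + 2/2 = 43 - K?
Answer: -945962709/2731568 ≈ -346.31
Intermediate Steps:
r = -22 (r = -1 + (43 - 1*64) = -1 + (43 - 64) = -1 - 21 = -22)
Z(T) = -22 - T
H/Z(90) + 21536/(-48778) = 38737/(-22 - 1*90) + 21536/(-48778) = 38737/(-22 - 90) + 21536*(-1/48778) = 38737/(-112) - 10768/24389 = 38737*(-1/112) - 10768/24389 = -38737/112 - 10768/24389 = -945962709/2731568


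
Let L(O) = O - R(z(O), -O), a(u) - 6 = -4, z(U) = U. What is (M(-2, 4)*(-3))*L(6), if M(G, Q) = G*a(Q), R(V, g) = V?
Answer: 0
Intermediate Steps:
a(u) = 2 (a(u) = 6 - 4 = 2)
L(O) = 0 (L(O) = O - O = 0)
M(G, Q) = 2*G (M(G, Q) = G*2 = 2*G)
(M(-2, 4)*(-3))*L(6) = ((2*(-2))*(-3))*0 = -4*(-3)*0 = 12*0 = 0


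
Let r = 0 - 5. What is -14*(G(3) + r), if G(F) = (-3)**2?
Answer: -56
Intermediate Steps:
G(F) = 9
r = -5
-14*(G(3) + r) = -14*(9 - 5) = -14*4 = -56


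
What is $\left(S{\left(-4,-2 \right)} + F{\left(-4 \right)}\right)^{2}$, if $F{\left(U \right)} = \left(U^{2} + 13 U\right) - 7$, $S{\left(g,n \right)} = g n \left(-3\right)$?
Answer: $4489$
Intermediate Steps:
$S{\left(g,n \right)} = - 3 g n$
$F{\left(U \right)} = -7 + U^{2} + 13 U$
$\left(S{\left(-4,-2 \right)} + F{\left(-4 \right)}\right)^{2} = \left(\left(-3\right) \left(-4\right) \left(-2\right) + \left(-7 + \left(-4\right)^{2} + 13 \left(-4\right)\right)\right)^{2} = \left(-24 - 43\right)^{2} = \left(-67\right)^{2} = 4489$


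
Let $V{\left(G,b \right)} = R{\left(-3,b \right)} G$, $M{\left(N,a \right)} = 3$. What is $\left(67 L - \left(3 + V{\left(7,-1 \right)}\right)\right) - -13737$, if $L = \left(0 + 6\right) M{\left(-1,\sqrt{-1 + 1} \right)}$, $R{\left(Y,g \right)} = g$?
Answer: $14947$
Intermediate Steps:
$L = 18$ ($L = \left(0 + 6\right) 3 = 6 \cdot 3 = 18$)
$V{\left(G,b \right)} = G b$ ($V{\left(G,b \right)} = b G = G b$)
$\left(67 L - \left(3 + V{\left(7,-1 \right)}\right)\right) - -13737 = \left(67 \cdot 18 - \left(3 + 7 \left(-1\right)\right)\right) - -13737 = \left(1206 - -4\right) + 13737 = \left(1206 + \left(-3 + 7\right)\right) + 13737 = \left(1206 + 4\right) + 13737 = 1210 + 13737 = 14947$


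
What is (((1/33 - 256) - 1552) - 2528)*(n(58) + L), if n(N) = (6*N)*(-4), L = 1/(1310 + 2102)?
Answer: 61781103251/10236 ≈ 6.0357e+6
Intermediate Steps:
L = 1/3412 ≈ 0.00029308
n(N) = -24*N
(((1/33 - 256) - 1552) - 2528)*(n(58) + L) = (((1/33 - 256) - 1552) - 2528)*(-24*58 + 1/3412) = (((1/33 - 256) - 1552) - 2528)*(-1392 + 1/3412) = ((-8447/33 - 1552) - 2528)*(-4749503/3412) = (-59663/33 - 2528)*(-4749503/3412) = -143087/33*(-4749503/3412) = 61781103251/10236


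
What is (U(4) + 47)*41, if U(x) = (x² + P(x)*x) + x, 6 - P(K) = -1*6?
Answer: 4715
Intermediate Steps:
P(K) = 12 (P(K) = 6 - (-1)*6 = 6 - 1*(-6) = 6 + 6 = 12)
U(x) = x² + 13*x (U(x) = (x² + 12*x) + x = x² + 13*x)
(U(4) + 47)*41 = (4*(13 + 4) + 47)*41 = (4*17 + 47)*41 = (68 + 47)*41 = 115*41 = 4715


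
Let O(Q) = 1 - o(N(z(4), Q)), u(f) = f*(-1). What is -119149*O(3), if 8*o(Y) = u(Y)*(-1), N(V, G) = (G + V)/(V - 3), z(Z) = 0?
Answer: -1072341/8 ≈ -1.3404e+5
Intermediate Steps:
u(f) = -f
N(V, G) = (G + V)/(-3 + V)
o(Y) = Y/8 (o(Y) = (-Y*(-1))/8 = Y/8)
O(Q) = 1 + Q/24 (O(Q) = 1 - (Q + 0)/(-3 + 0)/8 = 1 - Q/(-3)/8 = 1 - (-Q/3)/8 = 1 - (-1)*Q/24 = 1 + Q/24)
-119149*O(3) = -119149*(1 + (1/24)*3) = -119149*(1 + 1/8) = -119149*9/8 = -1072341/8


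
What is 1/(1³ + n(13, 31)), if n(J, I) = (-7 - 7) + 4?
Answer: -⅑ ≈ -0.11111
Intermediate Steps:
n(J, I) = -10 (n(J, I) = -14 + 4 = -10)
1/(1³ + n(13, 31)) = 1/(1³ - 10) = 1/(1 - 10) = 1/(-9) = -⅑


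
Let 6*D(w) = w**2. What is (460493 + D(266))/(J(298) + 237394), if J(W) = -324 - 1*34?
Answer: 1416857/711108 ≈ 1.9925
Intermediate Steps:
J(W) = -358 (J(W) = -324 - 34 = -358)
D(w) = w**2/6
(460493 + D(266))/(J(298) + 237394) = (460493 + (1/6)*266**2)/(-358 + 237394) = (460493 + (1/6)*70756)/237036 = (460493 + 35378/3)*(1/237036) = (1416857/3)*(1/237036) = 1416857/711108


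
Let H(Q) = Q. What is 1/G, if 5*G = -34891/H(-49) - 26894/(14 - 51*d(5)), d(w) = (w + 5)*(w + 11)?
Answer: 997885/142769946 ≈ 0.0069895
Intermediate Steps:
d(w) = (5 + w)*(11 + w)
G = 142769946/997885 (G = (-34891/(-49) - 26894/(14 - 51*(55 + 5² + 16*5)))/5 = (-34891*(-1/49) - 26894/(14 - 51*(55 + 25 + 80)))/5 = (34891/49 - 26894/(14 - 51*160))/5 = (34891/49 - 26894/(14 - 8160))/5 = (34891/49 - 26894/(-8146))/5 = (34891/49 - 26894*(-1/8146))/5 = (34891/49 + 13447/4073)/5 = (⅕)*(142769946/199577) = 142769946/997885 ≈ 143.07)
1/G = 1/(142769946/997885) = 997885/142769946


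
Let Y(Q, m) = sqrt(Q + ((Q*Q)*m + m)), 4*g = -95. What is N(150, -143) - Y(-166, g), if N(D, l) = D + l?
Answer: 7 - I*sqrt(2618579)/2 ≈ 7.0 - 809.1*I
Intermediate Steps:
g = -95/4 (g = (1/4)*(-95) = -95/4 ≈ -23.750)
Y(Q, m) = sqrt(Q + m + m*Q**2) (Y(Q, m) = sqrt(Q + (Q**2*m + m)) = sqrt(Q + (m*Q**2 + m)) = sqrt(Q + (m + m*Q**2)) = sqrt(Q + m + m*Q**2))
N(150, -143) - Y(-166, g) = (150 - 143) - sqrt(-166 - 95/4 - 95/4*(-166)**2) = 7 - sqrt(-166 - 95/4 - 95/4*27556) = 7 - sqrt(-166 - 95/4 - 654455) = 7 - sqrt(-2618579/4) = 7 - I*sqrt(2618579)/2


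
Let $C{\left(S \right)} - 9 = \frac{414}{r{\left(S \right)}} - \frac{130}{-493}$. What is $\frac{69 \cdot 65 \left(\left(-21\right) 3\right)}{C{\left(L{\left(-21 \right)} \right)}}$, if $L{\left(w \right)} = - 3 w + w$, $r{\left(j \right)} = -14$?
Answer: $\frac{975097305}{70082} \approx 13914.0$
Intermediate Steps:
$L{\left(w \right)} = - 2 w$
$C{\left(S \right)} = - \frac{70082}{3451}$ ($C{\left(S \right)} = 9 + \left(\frac{414}{-14} - \frac{130}{-493}\right) = 9 + \left(414 \left(- \frac{1}{14}\right) - - \frac{130}{493}\right) = 9 + \left(- \frac{207}{7} + \frac{130}{493}\right) = 9 - \frac{101141}{3451} = - \frac{70082}{3451}$)
$\frac{69 \cdot 65 \left(\left(-21\right) 3\right)}{C{\left(L{\left(-21 \right)} \right)}} = \frac{69 \cdot 65 \left(\left(-21\right) 3\right)}{- \frac{70082}{3451}} = 4485 \left(-63\right) \left(- \frac{3451}{70082}\right) = \left(-282555\right) \left(- \frac{3451}{70082}\right) = \frac{975097305}{70082}$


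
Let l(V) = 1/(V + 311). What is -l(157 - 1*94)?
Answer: -1/374 ≈ -0.0026738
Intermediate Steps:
l(V) = 1/(311 + V)
-l(157 - 1*94) = -1/(311 + (157 - 1*94)) = -1/(311 + (157 - 94)) = -1/(311 + 63) = -1/374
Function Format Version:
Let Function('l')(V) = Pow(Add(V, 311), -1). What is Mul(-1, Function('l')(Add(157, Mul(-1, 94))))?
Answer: Rational(-1, 374) ≈ -0.0026738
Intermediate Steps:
Function('l')(V) = Pow(Add(311, V), -1)
Mul(-1, Function('l')(Add(157, Mul(-1, 94)))) = Mul(-1, Pow(Add(311, Add(157, Mul(-1, 94))), -1)) = Mul(-1, Pow(Add(311, Add(157, -94)), -1)) = Mul(-1, Pow(Add(311, 63), -1)) = Mul(-1, Pow(374, -1)) = Mul(-1, Rational(1, 374)) = Rational(-1, 374)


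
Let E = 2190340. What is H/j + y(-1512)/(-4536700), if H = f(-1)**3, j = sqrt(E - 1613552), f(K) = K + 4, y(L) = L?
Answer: 54/162025 + 27*sqrt(144197)/288394 ≈ 0.035885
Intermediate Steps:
f(K) = 4 + K
j = 2*sqrt(144197) (j = sqrt(2190340 - 1613552) = sqrt(576788) = 2*sqrt(144197) ≈ 759.47)
H = 27 (H = (4 - 1)**3 = 3**3 = 27)
H/j + y(-1512)/(-4536700) = 27/((2*sqrt(144197))) - 1512/(-4536700) = 27*(sqrt(144197)/288394) - 1512*(-1/4536700) = 27*sqrt(144197)/288394 + 54/162025 = 54/162025 + 27*sqrt(144197)/288394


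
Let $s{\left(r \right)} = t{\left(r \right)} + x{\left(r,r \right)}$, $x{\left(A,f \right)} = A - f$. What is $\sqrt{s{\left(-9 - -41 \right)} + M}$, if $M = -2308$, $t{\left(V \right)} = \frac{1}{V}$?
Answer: $\frac{i \sqrt{147710}}{8} \approx 48.041 i$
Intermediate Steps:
$s{\left(r \right)} = \frac{1}{r}$ ($s{\left(r \right)} = \frac{1}{r} + \left(r - r\right) = \frac{1}{r} + 0 = \frac{1}{r}$)
$\sqrt{s{\left(-9 - -41 \right)} + M} = \sqrt{\frac{1}{-9 - -41} - 2308} = \sqrt{\frac{1}{-9 + 41} - 2308} = \sqrt{\frac{1}{32} - 2308} = \sqrt{- \frac{73855}{32}} = \frac{i \sqrt{147710}}{8}$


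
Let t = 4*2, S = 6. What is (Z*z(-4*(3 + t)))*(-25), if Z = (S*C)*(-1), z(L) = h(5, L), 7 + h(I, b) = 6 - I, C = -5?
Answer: 4500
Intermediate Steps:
t = 8
h(I, b) = -1 - I (h(I, b) = -7 + (6 - I) = -1 - I)
z(L) = -6 (z(L) = -1 - 1*5 = -1 - 5 = -6)
Z = 30 (Z = (6*(-5))*(-1) = -30*(-1) = 30)
(Z*z(-4*(3 + t)))*(-25) = (30*(-6))*(-25) = -180*(-25) = 4500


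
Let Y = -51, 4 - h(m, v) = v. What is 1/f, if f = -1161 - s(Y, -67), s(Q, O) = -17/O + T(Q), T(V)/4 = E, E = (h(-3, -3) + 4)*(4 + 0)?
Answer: -67/89596 ≈ -0.00074780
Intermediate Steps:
h(m, v) = 4 - v
E = 44 (E = ((4 - 1*(-3)) + 4)*(4 + 0) = ((4 + 3) + 4)*4 = (7 + 4)*4 = 11*4 = 44)
T(V) = 176 (T(V) = 4*44 = 176)
s(Q, O) = 176 - 17/O (s(Q, O) = -17/O + 176 = 176 - 17/O)
f = -89596/67 (f = -1161 - (176 - 17/(-67)) = -1161 - (176 - 17*(-1/67)) = -1161 - (176 + 17/67) = -1161 - 1*11809/67 = -1161 - 11809/67 = -89596/67 ≈ -1337.3)
1/f = 1/(-89596/67) = -67/89596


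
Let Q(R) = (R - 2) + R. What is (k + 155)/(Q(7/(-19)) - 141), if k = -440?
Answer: 5415/2731 ≈ 1.9828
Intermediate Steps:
Q(R) = -2 + 2*R (Q(R) = (-2 + R) + R = -2 + 2*R)
(k + 155)/(Q(7/(-19)) - 141) = (-440 + 155)/((-2 + 2*(7/(-19))) - 141) = -285/((-2 + 2*(7*(-1/19))) - 141) = -285/((-2 + 2*(-7/19)) - 141) = -285/((-2 - 14/19) - 141) = -285/(-52/19 - 141) = -285/(-2731/19) = -285*(-19/2731) = 5415/2731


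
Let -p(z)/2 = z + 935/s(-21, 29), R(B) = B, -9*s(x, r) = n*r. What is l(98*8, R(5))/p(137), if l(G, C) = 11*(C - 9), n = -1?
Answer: 319/6194 ≈ 0.051501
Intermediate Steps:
s(x, r) = r/9 (s(x, r) = -(-1)*r/9 = r/9)
p(z) = -16830/29 - 2*z (p(z) = -2*(z + 935/(((1/9)*29))) = -2*(z + 935/(29/9)) = -2*(z + 935*(9/29)) = -2*(z + 8415/29) = -2*(8415/29 + z) = -16830/29 - 2*z)
l(G, C) = -99 + 11*C (l(G, C) = 11*(-9 + C) = -99 + 11*C)
l(98*8, R(5))/p(137) = (-99 + 11*5)/(-16830/29 - 2*137) = (-99 + 55)/(-16830/29 - 274) = -44/(-24776/29) = -44*(-29/24776) = 319/6194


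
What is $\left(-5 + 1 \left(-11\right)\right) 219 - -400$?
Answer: $-3104$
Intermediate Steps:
$\left(-5 + 1 \left(-11\right)\right) 219 - -400 = \left(-5 - 11\right) 219 + 400 = \left(-16\right) 219 + 400 = -3504 + 400 = -3104$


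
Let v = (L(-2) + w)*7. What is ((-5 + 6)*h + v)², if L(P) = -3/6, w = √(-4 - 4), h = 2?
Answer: (-3 + 28*I*√2)²/4 ≈ -389.75 - 59.397*I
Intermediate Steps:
w = 2*I*√2 (w = √(-8) = 2*I*√2 ≈ 2.8284*I)
L(P) = -½ (L(P) = -3*⅙ = -½)
v = -7/2 + 14*I*√2 (v = (-½ + 2*I*√2)*7 = -7/2 + 14*I*√2 ≈ -3.5 + 19.799*I)
((-5 + 6)*h + v)² = ((-5 + 6)*2 + (-7/2 + 14*I*√2))² = (1*2 + (-7/2 + 14*I*√2))² = (2 + (-7/2 + 14*I*√2))² = (-3/2 + 14*I*√2)²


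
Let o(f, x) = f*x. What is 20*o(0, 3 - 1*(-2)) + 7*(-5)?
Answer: -35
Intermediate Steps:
20*o(0, 3 - 1*(-2)) + 7*(-5) = 20*(0*(3 - 1*(-2))) + 7*(-5) = 20*(0*(3 + 2)) - 35 = 20*(0*5) - 35 = 20*0 - 35 = 0 - 35 = -35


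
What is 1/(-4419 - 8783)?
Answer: -1/13202 ≈ -7.5746e-5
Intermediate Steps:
1/(-4419 - 8783) = 1/(-13202) = -1/13202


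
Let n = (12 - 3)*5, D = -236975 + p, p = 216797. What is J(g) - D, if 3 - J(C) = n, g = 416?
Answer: 20136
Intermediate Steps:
D = -20178 (D = -236975 + 216797 = -20178)
n = 45 (n = 9*5 = 45)
J(C) = -42 (J(C) = 3 - 1*45 = 3 - 45 = -42)
J(g) - D = -42 - 1*(-20178) = -42 + 20178 = 20136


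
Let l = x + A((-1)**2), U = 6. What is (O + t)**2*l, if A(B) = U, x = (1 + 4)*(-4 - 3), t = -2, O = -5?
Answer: -1421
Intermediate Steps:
x = -35 (x = 5*(-7) = -35)
A(B) = 6
l = -29 (l = -35 + 6 = -29)
(O + t)**2*l = (-5 - 2)**2*(-29) = (-7)**2*(-29) = 49*(-29) = -1421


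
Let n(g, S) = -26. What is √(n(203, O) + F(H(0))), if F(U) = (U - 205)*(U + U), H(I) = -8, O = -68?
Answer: √3382 ≈ 58.155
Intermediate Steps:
F(U) = 2*U*(-205 + U) (F(U) = (-205 + U)*(2*U) = 2*U*(-205 + U))
√(n(203, O) + F(H(0))) = √(-26 + 2*(-8)*(-205 - 8)) = √(-26 + 2*(-8)*(-213)) = √(-26 + 3408) = √3382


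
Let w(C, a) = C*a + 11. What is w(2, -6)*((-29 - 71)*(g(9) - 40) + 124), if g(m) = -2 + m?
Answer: -3424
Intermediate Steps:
w(C, a) = 11 + C*a
w(2, -6)*((-29 - 71)*(g(9) - 40) + 124) = (11 + 2*(-6))*((-29 - 71)*((-2 + 9) - 40) + 124) = (11 - 12)*(-100*(7 - 40) + 124) = -(-100*(-33) + 124) = -(3300 + 124) = -1*3424 = -3424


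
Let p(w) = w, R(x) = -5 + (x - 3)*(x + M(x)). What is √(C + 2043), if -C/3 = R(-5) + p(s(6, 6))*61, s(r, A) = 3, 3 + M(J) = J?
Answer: 3*√133 ≈ 34.598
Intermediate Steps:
M(J) = -3 + J
R(x) = -5 + (-3 + x)*(-3 + 2*x) (R(x) = -5 + (x - 3)*(x + (-3 + x)) = -5 + (-3 + x)*(-3 + 2*x))
C = -846 (C = -3*((4 - 9*(-5) + 2*(-5)²) + 3*61) = -3*((4 + 45 + 2*25) + 183) = -3*((4 + 45 + 50) + 183) = -3*(99 + 183) = -3*282 = -846)
√(C + 2043) = √(-846 + 2043) = √1197 = 3*√133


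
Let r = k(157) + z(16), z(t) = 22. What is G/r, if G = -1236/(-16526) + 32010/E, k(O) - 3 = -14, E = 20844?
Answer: 46230037/315762282 ≈ 0.14641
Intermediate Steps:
k(O) = -11 (k(O) = 3 - 14 = -11)
G = 46230037/28705662 (G = -1236/(-16526) + 32010/20844 = -1236*(-1/16526) + 32010*(1/20844) = 618/8263 + 5335/3474 = 46230037/28705662 ≈ 1.6105)
r = 11 (r = -11 + 22 = 11)
G/r = (46230037/28705662)/11 = (46230037/28705662)*(1/11) = 46230037/315762282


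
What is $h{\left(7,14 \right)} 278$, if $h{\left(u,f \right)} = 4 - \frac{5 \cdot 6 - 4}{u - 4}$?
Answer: $- \frac{3892}{3} \approx -1297.3$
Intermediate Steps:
$h{\left(u,f \right)} = 4 - \frac{26}{-4 + u}$ ($h{\left(u,f \right)} = 4 - \frac{30 - 4}{-4 + u} = 4 - \frac{26}{-4 + u}$)
$h{\left(7,14 \right)} 278 = \frac{2 \left(-21 + 2 \cdot 7\right)}{-4 + 7} \cdot 278 = \frac{2 \left(-21 + 14\right)}{3} \cdot 278 = 2 \cdot \frac{1}{3} \left(-7\right) 278 = \left(- \frac{14}{3}\right) 278 = - \frac{3892}{3}$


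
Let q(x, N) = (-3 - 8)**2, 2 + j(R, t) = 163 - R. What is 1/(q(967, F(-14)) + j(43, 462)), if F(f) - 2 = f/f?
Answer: 1/239 ≈ 0.0041841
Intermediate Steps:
F(f) = 3 (F(f) = 2 + f/f = 2 + 1 = 3)
j(R, t) = 161 - R (j(R, t) = -2 + (163 - R) = 161 - R)
q(x, N) = 121 (q(x, N) = (-11)**2 = 121)
1/(q(967, F(-14)) + j(43, 462)) = 1/(121 + (161 - 1*43)) = 1/(121 + (161 - 43)) = 1/(121 + 118) = 1/239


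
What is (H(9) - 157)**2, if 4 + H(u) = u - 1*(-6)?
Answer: 21316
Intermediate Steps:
H(u) = 2 + u (H(u) = -4 + (u - 1*(-6)) = -4 + (u + 6) = -4 + (6 + u) = 2 + u)
(H(9) - 157)**2 = ((2 + 9) - 157)**2 = (11 - 157)**2 = (-146)**2 = 21316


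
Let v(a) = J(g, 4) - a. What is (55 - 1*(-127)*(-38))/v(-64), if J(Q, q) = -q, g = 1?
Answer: -4771/60 ≈ -79.517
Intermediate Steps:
v(a) = -4 - a (v(a) = -1*4 - a = -4 - a)
(55 - 1*(-127)*(-38))/v(-64) = (55 - 1*(-127)*(-38))/(-4 - 1*(-64)) = (55 + 127*(-38))/(-4 + 64) = (55 - 4826)/60 = -4771*1/60 = -4771/60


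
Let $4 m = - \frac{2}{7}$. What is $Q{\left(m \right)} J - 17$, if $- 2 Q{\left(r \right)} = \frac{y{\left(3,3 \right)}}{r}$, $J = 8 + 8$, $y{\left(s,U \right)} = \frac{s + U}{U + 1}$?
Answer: $151$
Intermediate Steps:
$y{\left(s,U \right)} = \frac{U + s}{1 + U}$
$m = - \frac{1}{14}$ ($m = \frac{\left(-2\right) \frac{1}{7}}{4} = \frac{1}{4} \left(- \frac{2}{7}\right) = - \frac{1}{14} \approx -0.071429$)
$J = 16$
$Q{\left(r \right)} = - \frac{3}{4 r}$ ($Q{\left(r \right)} = - \frac{\frac{3 + 3}{1 + 3} \frac{1}{r}}{2} = - \frac{\frac{1}{4} \cdot 6 \frac{1}{r}}{2} = - \frac{\frac{3}{2} \frac{1}{r}}{2} = - \frac{3}{4 r}$)
$Q{\left(m \right)} J - 17 = - \frac{3}{4 \left(- \frac{1}{14}\right)} 16 - 17 = \left(- \frac{3}{4}\right) \left(-14\right) 16 - 17 = \frac{21}{2} \cdot 16 - 17 = 168 - 17 = 151$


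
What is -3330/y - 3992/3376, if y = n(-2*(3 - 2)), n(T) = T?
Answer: 702131/422 ≈ 1663.8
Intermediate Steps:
y = -2 (y = -2*(3 - 2) = -2*1 = -2)
-3330/y - 3992/3376 = -3330/(-2) - 3992/3376 = -3330*(-1/2) - 3992*1/3376 = 1665 - 499/422 = 702131/422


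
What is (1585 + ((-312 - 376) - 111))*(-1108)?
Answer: -870888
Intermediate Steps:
(1585 + ((-312 - 376) - 111))*(-1108) = (1585 + (-688 - 111))*(-1108) = (1585 - 799)*(-1108) = 786*(-1108) = -870888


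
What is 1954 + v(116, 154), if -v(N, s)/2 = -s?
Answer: 2262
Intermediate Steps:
v(N, s) = 2*s (v(N, s) = -(-2)*s = 2*s)
1954 + v(116, 154) = 1954 + 2*154 = 1954 + 308 = 2262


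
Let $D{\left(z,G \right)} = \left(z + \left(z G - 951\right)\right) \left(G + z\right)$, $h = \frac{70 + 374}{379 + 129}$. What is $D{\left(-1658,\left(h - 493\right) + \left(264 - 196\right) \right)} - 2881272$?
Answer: $- \frac{23574175974758}{16129} \approx -1.4616 \cdot 10^{9}$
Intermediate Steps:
$h = \frac{111}{127}$ ($h = \frac{444}{508} = 444 \cdot \frac{1}{508} = \frac{111}{127} \approx 0.87402$)
$D{\left(z,G \right)} = \left(G + z\right) \left(-951 + z + G z\right)$ ($D{\left(z,G \right)} = \left(z + \left(G z - 951\right)\right) \left(G + z\right) = \left(z + \left(-951 + G z\right)\right) \left(G + z\right) = \left(-951 + z + G z\right) \left(G + z\right) = \left(G + z\right) \left(-951 + z + G z\right)$)
$D{\left(-1658,\left(h - 493\right) + \left(264 - 196\right) \right)} - 2881272 = \left(\left(-1658\right)^{2} - 951 \left(\left(\frac{111}{127} - 493\right) + \left(264 - 196\right)\right) - -1576758 + \left(\left(\frac{111}{127} - 493\right) + \left(264 - 196\right)\right) \left(-1658\right) + \left(\left(\frac{111}{127} - 493\right) + \left(264 - 196\right)\right) \left(-1658\right)^{2} - 1658 \left(\left(\frac{111}{127} - 493\right) + \left(264 - 196\right)\right)^{2}\right) - 2881272 = \left(2748964 - 951 \left(- \frac{62500}{127} + \left(264 - 196\right)\right) + 1576758 + \left(- \frac{62500}{127} + \left(264 - 196\right)\right) \left(-1658\right) + \left(- \frac{62500}{127} + \left(264 - 196\right)\right) 2748964 - 1658 \left(- \frac{62500}{127} + \left(264 - 196\right)\right)^{2}\right) - 2881272 = \left(2748964 - 951 \left(- \frac{62500}{127} + 68\right) + 1576758 + \left(- \frac{62500}{127} + 68\right) \left(-1658\right) + \left(- \frac{62500}{127} + 68\right) 2748964 - 1658 \left(- \frac{62500}{127} + 68\right)^{2}\right) - 2881272 = \left(2748964 - - \frac{51224664}{127} + 1576758 - - \frac{89306512}{127} - \frac{148070196896}{127} - 1658 \left(- \frac{53864}{127}\right)^{2}\right) - 2881272 = \left(2748964 + \frac{51224664}{127} + 1576758 + \frac{89306512}{127} - \frac{148070196896}{127} - \frac{4810405962368}{16129}\right) - 2881272 = - \frac{23527703938670}{16129} - 2881272 = - \frac{23574175974758}{16129}$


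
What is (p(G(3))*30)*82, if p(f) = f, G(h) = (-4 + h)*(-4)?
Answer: 9840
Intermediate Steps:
G(h) = 16 - 4*h
(p(G(3))*30)*82 = ((16 - 4*3)*30)*82 = ((16 - 12)*30)*82 = (4*30)*82 = 120*82 = 9840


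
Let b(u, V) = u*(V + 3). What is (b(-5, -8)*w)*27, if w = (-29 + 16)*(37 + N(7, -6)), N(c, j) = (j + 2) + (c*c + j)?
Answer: -666900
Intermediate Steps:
b(u, V) = u*(3 + V)
N(c, j) = 2 + c**2 + 2*j (N(c, j) = (2 + j) + (c**2 + j) = (2 + j) + (j + c**2) = 2 + c**2 + 2*j)
w = -988 (w = (-29 + 16)*(37 + (2 + 7**2 + 2*(-6))) = -13*(37 + (2 + 49 - 12)) = -13*(37 + 39) = -13*76 = -988)
(b(-5, -8)*w)*27 = (-5*(3 - 8)*(-988))*27 = (-5*(-5)*(-988))*27 = (25*(-988))*27 = -24700*27 = -666900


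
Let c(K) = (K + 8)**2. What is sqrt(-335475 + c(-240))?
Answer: I*sqrt(281651) ≈ 530.71*I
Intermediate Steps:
c(K) = (8 + K)**2
sqrt(-335475 + c(-240)) = sqrt(-335475 + (8 - 240)**2) = sqrt(-335475 + (-232)**2) = sqrt(-335475 + 53824) = sqrt(-281651) = I*sqrt(281651)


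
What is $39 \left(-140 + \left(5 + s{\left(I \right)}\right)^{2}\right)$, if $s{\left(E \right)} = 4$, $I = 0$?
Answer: $-2301$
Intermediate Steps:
$39 \left(-140 + \left(5 + s{\left(I \right)}\right)^{2}\right) = 39 \left(-140 + \left(5 + 4\right)^{2}\right) = 39 \left(-140 + 9^{2}\right) = 39 \left(-140 + 81\right) = 39 \left(-59\right) = -2301$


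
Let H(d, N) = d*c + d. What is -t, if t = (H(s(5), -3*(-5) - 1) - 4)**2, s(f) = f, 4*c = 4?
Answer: -36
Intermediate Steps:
c = 1 (c = (1/4)*4 = 1)
H(d, N) = 2*d (H(d, N) = d*1 + d = d + d = 2*d)
t = 36 (t = (2*5 - 4)**2 = (10 - 4)**2 = 6**2 = 36)
-t = -1*36 = -36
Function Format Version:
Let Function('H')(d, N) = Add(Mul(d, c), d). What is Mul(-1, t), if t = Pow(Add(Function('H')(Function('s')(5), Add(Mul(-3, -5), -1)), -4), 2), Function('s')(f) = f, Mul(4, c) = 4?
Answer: -36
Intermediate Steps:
c = 1 (c = Mul(Rational(1, 4), 4) = 1)
Function('H')(d, N) = Mul(2, d) (Function('H')(d, N) = Add(Mul(d, 1), d) = Add(d, d) = Mul(2, d))
t = 36 (t = Pow(Add(Mul(2, 5), -4), 2) = Pow(Add(10, -4), 2) = Pow(6, 2) = 36)
Mul(-1, t) = Mul(-1, 36) = -36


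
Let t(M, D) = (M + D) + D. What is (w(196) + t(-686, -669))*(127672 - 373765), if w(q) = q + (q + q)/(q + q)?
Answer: 449611911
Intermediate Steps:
w(q) = 1 + q (w(q) = q + (2*q)/((2*q)) = q + (2*q)*(1/(2*q)) = q + 1 = 1 + q)
t(M, D) = M + 2*D (t(M, D) = (D + M) + D = M + 2*D)
(w(196) + t(-686, -669))*(127672 - 373765) = ((1 + 196) + (-686 + 2*(-669)))*(127672 - 373765) = (197 + (-686 - 1338))*(-246093) = (197 - 2024)*(-246093) = -1827*(-246093) = 449611911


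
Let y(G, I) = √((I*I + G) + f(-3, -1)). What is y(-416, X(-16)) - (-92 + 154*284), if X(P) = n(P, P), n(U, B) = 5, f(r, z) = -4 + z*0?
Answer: -43644 + I*√395 ≈ -43644.0 + 19.875*I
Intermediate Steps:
f(r, z) = -4 (f(r, z) = -4 + 0 = -4)
X(P) = 5
y(G, I) = √(-4 + G + I²) (y(G, I) = √((I*I + G) - 4) = √((I² + G) - 4) = √((G + I²) - 4) = √(-4 + G + I²))
y(-416, X(-16)) - (-92 + 154*284) = √(-4 - 416 + 5²) - (-92 + 154*284) = √(-4 - 416 + 25) - (-92 + 43736) = √(-395) - 1*43644 = I*√395 - 43644 = -43644 + I*√395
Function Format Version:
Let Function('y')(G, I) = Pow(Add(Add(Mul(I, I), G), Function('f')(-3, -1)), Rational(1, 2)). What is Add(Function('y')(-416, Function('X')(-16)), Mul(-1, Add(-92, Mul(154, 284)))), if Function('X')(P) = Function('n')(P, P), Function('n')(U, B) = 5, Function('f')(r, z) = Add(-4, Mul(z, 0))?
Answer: Add(-43644, Mul(I, Pow(395, Rational(1, 2)))) ≈ Add(-43644., Mul(19.875, I))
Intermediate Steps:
Function('f')(r, z) = -4 (Function('f')(r, z) = Add(-4, 0) = -4)
Function('X')(P) = 5
Function('y')(G, I) = Pow(Add(-4, G, Pow(I, 2)), Rational(1, 2)) (Function('y')(G, I) = Pow(Add(Add(Mul(I, I), G), -4), Rational(1, 2)) = Pow(Add(Add(Pow(I, 2), G), -4), Rational(1, 2)) = Pow(Add(Add(G, Pow(I, 2)), -4), Rational(1, 2)) = Pow(Add(-4, G, Pow(I, 2)), Rational(1, 2)))
Add(Function('y')(-416, Function('X')(-16)), Mul(-1, Add(-92, Mul(154, 284)))) = Add(Pow(Add(-4, -416, Pow(5, 2)), Rational(1, 2)), Mul(-1, Add(-92, Mul(154, 284)))) = Add(Pow(Add(-4, -416, 25), Rational(1, 2)), Mul(-1, Add(-92, 43736))) = Add(Pow(-395, Rational(1, 2)), Mul(-1, 43644)) = Add(Mul(I, Pow(395, Rational(1, 2))), -43644) = Add(-43644, Mul(I, Pow(395, Rational(1, 2))))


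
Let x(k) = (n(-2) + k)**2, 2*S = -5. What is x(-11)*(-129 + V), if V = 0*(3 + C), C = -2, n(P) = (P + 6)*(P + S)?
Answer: -108489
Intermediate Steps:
S = -5/2 (S = (1/2)*(-5) = -5/2 ≈ -2.5000)
n(P) = (6 + P)*(-5/2 + P) (n(P) = (P + 6)*(P - 5/2) = (6 + P)*(-5/2 + P))
V = 0 (V = 0*(3 - 2) = 0*1 = 0)
x(k) = (-18 + k)**2 (x(k) = ((-15 + (-2)**2 + (7/2)*(-2)) + k)**2 = ((-15 + 4 - 7) + k)**2 = (-18 + k)**2)
x(-11)*(-129 + V) = (-18 - 11)**2*(-129 + 0) = (-29)**2*(-129) = 841*(-129) = -108489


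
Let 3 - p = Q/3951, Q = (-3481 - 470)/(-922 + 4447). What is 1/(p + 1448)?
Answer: 3525/5114776 ≈ 0.00068918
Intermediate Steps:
Q = -1317/1175 (Q = -3951/3525 = -3951*1/3525 = -1317/1175 ≈ -1.1209)
p = 10576/3525 (p = 3 - (-1317)/(1175*3951) = 3 - 1*(-1/3525) = 3 + 1/3525 = 10576/3525 ≈ 3.0003)
1/(p + 1448) = 1/(10576/3525 + 1448) = 1/(5114776/3525) = 3525/5114776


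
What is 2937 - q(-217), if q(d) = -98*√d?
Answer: 2937 + 98*I*√217 ≈ 2937.0 + 1443.6*I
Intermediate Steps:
2937 - q(-217) = 2937 - (-98)*√(-217) = 2937 - (-98)*I*√217 = 2937 + 98*I*√217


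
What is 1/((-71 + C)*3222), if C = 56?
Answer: -1/48330 ≈ -2.0691e-5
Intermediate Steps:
1/((-71 + C)*3222) = 1/((-71 + 56)*3222) = 1/(-15*3222) = 1/(-48330) = -1/48330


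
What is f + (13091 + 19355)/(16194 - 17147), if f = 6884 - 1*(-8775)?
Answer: 14890581/953 ≈ 15625.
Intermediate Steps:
f = 15659 (f = 6884 + 8775 = 15659)
f + (13091 + 19355)/(16194 - 17147) = 15659 + (13091 + 19355)/(16194 - 17147) = 15659 + 32446/(-953) = 15659 + 32446*(-1/953) = 15659 - 32446/953 = 14890581/953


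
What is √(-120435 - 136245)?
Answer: 6*I*√7130 ≈ 506.64*I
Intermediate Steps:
√(-120435 - 136245) = √(-256680) = 6*I*√7130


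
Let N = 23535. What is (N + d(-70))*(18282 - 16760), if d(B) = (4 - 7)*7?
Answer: 35788308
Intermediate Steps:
d(B) = -21 (d(B) = -3*7 = -21)
(N + d(-70))*(18282 - 16760) = (23535 - 21)*(18282 - 16760) = 23514*1522 = 35788308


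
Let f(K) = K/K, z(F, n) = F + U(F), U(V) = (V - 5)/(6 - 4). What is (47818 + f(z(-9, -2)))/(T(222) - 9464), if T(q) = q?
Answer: -47819/9242 ≈ -5.1741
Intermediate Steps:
U(V) = -5/2 + V/2 (U(V) = (-5 + V)/2 = (-5 + V)*(1/2) = -5/2 + V/2)
z(F, n) = -5/2 + 3*F/2 (z(F, n) = F + (-5/2 + F/2) = -5/2 + 3*F/2)
f(K) = 1
(47818 + f(z(-9, -2)))/(T(222) - 9464) = (47818 + 1)/(222 - 9464) = 47819/(-9242) = 47819*(-1/9242) = -47819/9242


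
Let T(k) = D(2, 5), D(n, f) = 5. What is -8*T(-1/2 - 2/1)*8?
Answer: -320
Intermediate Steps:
T(k) = 5
-8*T(-1/2 - 2/1)*8 = -8*5*8 = -40*8 = -320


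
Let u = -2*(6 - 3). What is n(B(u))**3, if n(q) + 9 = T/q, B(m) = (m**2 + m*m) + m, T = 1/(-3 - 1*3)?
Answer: -45308387125/62099136 ≈ -729.61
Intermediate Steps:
u = -6 (u = -2*3 = -6)
T = -1/6 (T = 1/(-3 - 3) = 1/(-6) = -1/6 ≈ -0.16667)
B(m) = m + 2*m**2 (B(m) = (m**2 + m**2) + m = 2*m**2 + m = m + 2*m**2)
n(q) = -9 - 1/(6*q)
n(B(u))**3 = (-9 - (-1/(6*(1 + 2*(-6))))/6)**3 = (-9 - (-1/(6*(1 - 12)))/6)**3 = (-9 - 1/(6*((-6*(-11)))))**3 = (-9 - 1/6/66)**3 = (-9 - 1/6*1/66)**3 = (-9 - 1/396)**3 = (-3565/396)**3 = -45308387125/62099136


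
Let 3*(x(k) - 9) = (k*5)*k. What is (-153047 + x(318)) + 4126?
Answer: 19628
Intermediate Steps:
x(k) = 9 + 5*k**2/3 (x(k) = 9 + ((k*5)*k)/3 = 9 + ((5*k)*k)/3 = 9 + (5*k**2)/3 = 9 + 5*k**2/3)
(-153047 + x(318)) + 4126 = (-153047 + (9 + (5/3)*318**2)) + 4126 = (-153047 + (9 + (5/3)*101124)) + 4126 = (-153047 + (9 + 168540)) + 4126 = (-153047 + 168549) + 4126 = 15502 + 4126 = 19628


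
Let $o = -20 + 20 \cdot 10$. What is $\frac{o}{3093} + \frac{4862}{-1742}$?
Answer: $- \frac{188777}{69077} \approx -2.7328$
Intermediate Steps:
$o = 180$ ($o = -20 + 200 = 180$)
$\frac{o}{3093} + \frac{4862}{-1742} = \frac{180}{3093} + \frac{4862}{-1742} = 180 \cdot \frac{1}{3093} + 4862 \left(- \frac{1}{1742}\right) = \frac{60}{1031} - \frac{187}{67} = - \frac{188777}{69077}$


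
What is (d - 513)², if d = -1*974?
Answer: 2211169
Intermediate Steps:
d = -974
(d - 513)² = (-974 - 513)² = (-1487)² = 2211169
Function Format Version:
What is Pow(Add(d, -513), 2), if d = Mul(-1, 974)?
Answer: 2211169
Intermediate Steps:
d = -974
Pow(Add(d, -513), 2) = Pow(Add(-974, -513), 2) = Pow(-1487, 2) = 2211169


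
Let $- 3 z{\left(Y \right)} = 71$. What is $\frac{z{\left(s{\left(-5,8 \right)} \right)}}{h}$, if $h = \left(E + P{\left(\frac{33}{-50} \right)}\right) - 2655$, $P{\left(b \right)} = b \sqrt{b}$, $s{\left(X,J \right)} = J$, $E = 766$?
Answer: $\frac{16764875000}{1338120482811} - \frac{195250 i \sqrt{66}}{446040160937} \approx 0.012529 - 3.5562 \cdot 10^{-6} i$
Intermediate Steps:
$P{\left(b \right)} = b^{\frac{3}{2}}$
$z{\left(Y \right)} = - \frac{71}{3}$ ($z{\left(Y \right)} = \left(- \frac{1}{3}\right) 71 = - \frac{71}{3}$)
$h = -1889 - \frac{33 i \sqrt{66}}{500}$ ($h = \left(766 + \left(\frac{33}{-50}\right)^{\frac{3}{2}}\right) - 2655 = \left(766 + \left(33 \left(- \frac{1}{50}\right)\right)^{\frac{3}{2}}\right) - 2655 = \left(766 + \left(- \frac{33}{50}\right)^{\frac{3}{2}}\right) - 2655 = \left(766 - \frac{33 i \sqrt{66}}{500}\right) - 2655 = -1889 - \frac{33 i \sqrt{66}}{500} \approx -1889.0 - 0.53619 i$)
$\frac{z{\left(s{\left(-5,8 \right)} \right)}}{h} = - \frac{71}{3 \left(-1889 - \frac{33 i \sqrt{66}}{500}\right)}$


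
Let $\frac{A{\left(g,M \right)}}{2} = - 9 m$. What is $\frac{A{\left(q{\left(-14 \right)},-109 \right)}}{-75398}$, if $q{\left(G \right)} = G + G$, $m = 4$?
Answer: $\frac{36}{37699} \approx 0.00095493$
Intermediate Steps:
$q{\left(G \right)} = 2 G$
$A{\left(g,M \right)} = -72$ ($A{\left(g,M \right)} = 2 \left(\left(-9\right) 4\right) = 2 \left(-36\right) = -72$)
$\frac{A{\left(q{\left(-14 \right)},-109 \right)}}{-75398} = - \frac{72}{-75398} = \left(-72\right) \left(- \frac{1}{75398}\right) = \frac{36}{37699}$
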